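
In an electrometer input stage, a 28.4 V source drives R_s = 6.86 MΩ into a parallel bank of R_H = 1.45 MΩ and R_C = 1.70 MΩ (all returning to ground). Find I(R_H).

Combine the parallel branches: R_p = (1/1.45 + 1/1.70)⁻¹ = 0.7825 MΩ.
V_A by voltage divider: V_A = 28.4 × 0.7825/(6.86 + 0.7825) = 2.908 V.
Branch current I = V_A/R_H = 2.908/1.45 = 2.005 µA.

I ≈ 2.01 µA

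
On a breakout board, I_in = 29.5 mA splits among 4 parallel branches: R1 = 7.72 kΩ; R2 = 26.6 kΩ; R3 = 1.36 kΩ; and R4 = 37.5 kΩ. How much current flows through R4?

Conductances: ΣG = 1/7.72 + 1/26.6 + 1/1.36 + 1/37.5 = 0.9291 (1/kΩ).
R4 takes the fraction G_k/ΣG = 0.02667/0.9291 = 0.02870, so I = 29.5 × 0.02870 = 0.8467 mA.

I ≈ 0.847 mA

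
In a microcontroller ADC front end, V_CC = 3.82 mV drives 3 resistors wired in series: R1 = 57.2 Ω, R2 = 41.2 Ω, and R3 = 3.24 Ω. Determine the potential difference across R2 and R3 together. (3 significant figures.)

Total series resistance ΣR = 57.2 + 41.2 + 3.24 = 101.6 Ω.
R_{R2..R3} = 41.2 + 3.24 = 44.44 Ω.
Voltage divider: V = V_CC · (44.44 / 101.6) = 3.82 × 0.4372 = 1.670 mV.

V ≈ 1.67 mV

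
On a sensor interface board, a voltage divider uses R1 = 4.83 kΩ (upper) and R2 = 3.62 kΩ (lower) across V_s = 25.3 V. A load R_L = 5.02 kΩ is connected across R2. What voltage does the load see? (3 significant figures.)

R2 ‖ R_L = (3.62 × 5.02)/(3.62 + 5.02) = 2.103 kΩ.
Voltage divider with the loaded lower leg: V_out = 25.3 × 2.103/(4.83 + 2.103) = 25.3 × 0.3034 = 7.675 V.
(Unloaded it would be 10.8 V; the load pulls it down.)

V_out ≈ 7.68 V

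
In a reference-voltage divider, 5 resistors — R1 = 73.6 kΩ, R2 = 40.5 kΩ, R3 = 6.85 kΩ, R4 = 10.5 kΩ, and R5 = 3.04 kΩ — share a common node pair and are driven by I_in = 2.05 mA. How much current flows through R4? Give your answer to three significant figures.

I ≈ 0.321 mA

ΣG = 1/73.6 + 1/40.5 + 1/6.85 + 1/10.5 + 1/3.04 = 0.6084.
Current divider: I(R4) = I_in · G_k/ΣG = 2.05 × (0.09524/0.6084) = 2.05 × 0.1565 = 0.3209 mA.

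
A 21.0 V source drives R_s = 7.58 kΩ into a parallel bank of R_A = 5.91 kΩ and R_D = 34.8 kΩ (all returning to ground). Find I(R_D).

I ≈ 0.241 mA

Combine the parallel branches: R_p = (1/5.91 + 1/34.8)⁻¹ = 5.052 kΩ.
V_A by voltage divider: V_A = 21.0 × 5.052/(7.58 + 5.052) = 8.399 V.
I(R_D) = V_A / R_D = 8.399/34.8 = 0.2413 mA.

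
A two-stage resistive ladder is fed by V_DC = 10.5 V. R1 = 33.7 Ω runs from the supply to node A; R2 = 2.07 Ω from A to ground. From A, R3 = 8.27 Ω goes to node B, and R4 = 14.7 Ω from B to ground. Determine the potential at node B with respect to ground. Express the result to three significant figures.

V_B ≈ 0.358 V

The second stage (R3 + R4 = 22.97 Ω) loads node A in parallel with R2.
Effective lower resistance at A: R2 ‖ 22.97 = 1.899 Ω.
First divider: V_A = V_DC · 1.899/(33.7 + 1.899) = 0.5601 V.
Then the unloaded second divider: V_B = V_A × R4/(R3+R4) = 0.5601 × 0.6400 = 0.3584 V.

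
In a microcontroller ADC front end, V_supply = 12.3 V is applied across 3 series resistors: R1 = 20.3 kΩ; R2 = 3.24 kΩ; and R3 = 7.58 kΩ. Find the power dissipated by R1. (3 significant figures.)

Series current I = V_supply/ΣR = 12.3/31.12 = 0.3952 mA.
V(R1) = I·R = 8.023 V; P = V·I = 8.023 × 0.3952 = 3.171 mW.

P ≈ 3.17 mW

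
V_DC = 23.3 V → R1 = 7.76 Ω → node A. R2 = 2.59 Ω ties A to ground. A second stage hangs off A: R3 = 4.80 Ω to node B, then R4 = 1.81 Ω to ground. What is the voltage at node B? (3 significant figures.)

The second stage (R3 + R4 = 6.610 Ω) loads node A in parallel with R2.
R2 ‖ (R3+R4) = 1.861 Ω.
First divider: V_A = V_DC · 1.861/(7.76 + 1.861) = 4.507 V.
Stage 2 is unloaded, so V_B = V_A · R4/(R3+R4) = 4.507 × 1.81/6.610 = 1.234 V.

V_B ≈ 1.23 V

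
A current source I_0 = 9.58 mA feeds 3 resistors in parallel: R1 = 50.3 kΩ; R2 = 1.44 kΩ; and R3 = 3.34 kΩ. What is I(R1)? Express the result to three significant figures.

I ≈ 0.188 mA

ΣG = 1/50.3 + 1/1.44 + 1/3.34 = 1.014.
R1 takes the fraction G_k/ΣG = 0.01988/1.014 = 0.01961, so I = 9.58 × 0.01961 = 0.1879 mA.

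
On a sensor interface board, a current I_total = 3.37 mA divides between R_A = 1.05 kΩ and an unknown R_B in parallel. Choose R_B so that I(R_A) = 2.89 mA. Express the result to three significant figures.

R_B ≈ 6.32 kΩ

Two-branch current divider: I_A = I_total · R_B/(R_A + R_B).
2.89/3.37 = R_B/(R_A + R_B) → R_B = R_A · (0.8576)/(1 − 0.8576) = 1.05 × 6.021 = 6.322 kΩ.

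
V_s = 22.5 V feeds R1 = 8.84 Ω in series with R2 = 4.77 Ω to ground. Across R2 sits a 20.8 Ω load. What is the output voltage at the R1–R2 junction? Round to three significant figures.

V_out ≈ 6.86 V

First combine the lower leg with the load: R2 ‖ R_L = 3.880 Ω.
Voltage divider with the loaded lower leg: V_out = 22.5 × 3.880/(8.84 + 3.880) = 22.5 × 0.3050 = 6.863 V.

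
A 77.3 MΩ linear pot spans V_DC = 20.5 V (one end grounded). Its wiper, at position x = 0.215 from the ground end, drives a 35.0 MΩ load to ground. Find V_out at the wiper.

Split the track: R_lower = x·R_p = 16.62 MΩ, R_upper = (1−x)·R_p = 60.68 MΩ.
Lower segment in parallel with the load: 16.62 ‖ 35.0 = 11.27 MΩ.
Then V_out = V_DC · 11.27/(60.68 + 11.27) = 3.211 V.
(Unloaded: V_out = x·V_DC = 4.41 V.)

V_out ≈ 3.21 V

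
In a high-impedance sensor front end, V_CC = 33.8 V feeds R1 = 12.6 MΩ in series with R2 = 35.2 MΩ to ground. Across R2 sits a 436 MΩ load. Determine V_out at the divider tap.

V_out ≈ 24.4 V

The load sits in parallel with R2, giving an effective lower resistance R2' = R2·R_L/(R2+R_L) = 32.57 MΩ.
Then V_out = V_CC · R2'/(R1 + R2') = 33.8 × 32.57/45.17 = 24.37 V.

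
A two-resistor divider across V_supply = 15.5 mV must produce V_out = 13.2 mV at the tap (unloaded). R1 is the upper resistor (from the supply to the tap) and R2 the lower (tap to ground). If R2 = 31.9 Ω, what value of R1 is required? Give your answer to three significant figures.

R1 ≈ 5.56 Ω

The divider ratio is R2/(R1+R2) = 13.2/15.5 = 0.8516.
So R1 = R2 · (V_supply/V_out − 1) = 31.9 × (15.5/13.2 − 1) = 31.9 × 0.1742 = 5.558 Ω.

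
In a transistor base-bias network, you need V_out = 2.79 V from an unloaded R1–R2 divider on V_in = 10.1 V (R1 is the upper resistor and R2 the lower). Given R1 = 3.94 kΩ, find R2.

R2 ≈ 1.50 kΩ

V_out/V_in = R2/(R1+R2) = 0.2762.
So R2 = R1 · V_out/(V_in − V_out) = 3.94 × 2.79/(10.1 − 2.79) = 3.94 × 0.3817 = 1.504 kΩ.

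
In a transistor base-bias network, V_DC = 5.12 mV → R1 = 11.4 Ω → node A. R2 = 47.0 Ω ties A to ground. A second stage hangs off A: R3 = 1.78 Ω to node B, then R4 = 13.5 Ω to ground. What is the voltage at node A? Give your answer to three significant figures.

Node A sees R2 in parallel with the series input of stage 2, R3 + R4 = 15.28 Ω.
R2 ‖ (R3+R4) = 11.53 Ω.
V_A = 5.12 × 11.53/(11.4 + 11.53) = 2.575 mV.

V_A ≈ 2.57 mV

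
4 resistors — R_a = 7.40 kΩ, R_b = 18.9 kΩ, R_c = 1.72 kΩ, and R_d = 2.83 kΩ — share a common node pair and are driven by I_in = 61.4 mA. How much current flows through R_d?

ΣG = 1/7.40 + 1/18.9 + 1/1.72 + 1/2.83 = 1.123.
R_d takes the fraction G_k/ΣG = 0.3534/1.123 = 0.3147, so I = 61.4 × 0.3147 = 19.32 mA.

I ≈ 19.3 mA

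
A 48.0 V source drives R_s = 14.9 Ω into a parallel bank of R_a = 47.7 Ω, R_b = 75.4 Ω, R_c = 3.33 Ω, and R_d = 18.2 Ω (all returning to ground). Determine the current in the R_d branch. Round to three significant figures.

Parallel bank: R_p = 1/(1/47.7 + 1/75.4 + 1/3.33 + 1/18.2) = 2.568 Ω.
Node voltage V_A = V_s · R_p/(R_s + R_p) = 48.0 × 0.1470 = 7.056 V.
Branch current I = V_A/R_d = 7.056/18.2 = 0.3877 A.
(Check via current divider: I_total = 2.748 A; share G_k/ΣG = 0.1411 → same result.)

I ≈ 0.388 A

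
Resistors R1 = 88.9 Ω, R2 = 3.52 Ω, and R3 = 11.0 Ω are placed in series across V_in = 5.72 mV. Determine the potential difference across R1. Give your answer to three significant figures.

ΣR = 88.9 + 3.52 + 11.0 = 103.4 Ω.
Voltage divider: V = V_in · (88.90 / 103.4) = 5.72 × 0.8596 = 4.917 mV.

V ≈ 4.92 mV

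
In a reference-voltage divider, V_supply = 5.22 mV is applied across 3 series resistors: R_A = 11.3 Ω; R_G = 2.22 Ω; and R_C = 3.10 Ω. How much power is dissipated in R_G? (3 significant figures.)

The common current is I = 5.22/16.62 = 0.3141 mA.
V(R_G) = I·R = 0.6973 mV; P = V·I = 0.6973 × 0.3141 = 0.2190 µW.

P ≈ 0.219 µW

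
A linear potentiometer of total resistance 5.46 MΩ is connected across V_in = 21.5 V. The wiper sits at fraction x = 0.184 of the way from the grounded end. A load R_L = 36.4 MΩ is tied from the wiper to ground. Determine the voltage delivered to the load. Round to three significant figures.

Split the track: R_lower = x·R_p = 1.005 MΩ, R_upper = (1−x)·R_p = 4.455 MΩ.
(x·R_p) ‖ R_L = 0.9777 MΩ.
V_out = 21.5 × 0.9777/(4.455 + 0.9777) = 3.869 V.

V_out ≈ 3.87 V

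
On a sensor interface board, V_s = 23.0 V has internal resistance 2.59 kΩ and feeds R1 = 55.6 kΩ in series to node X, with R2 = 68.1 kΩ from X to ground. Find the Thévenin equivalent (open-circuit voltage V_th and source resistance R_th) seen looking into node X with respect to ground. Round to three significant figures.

V_th ≈ 12.4 V, R_th ≈ 31.4 kΩ

R1' = 2.59 + 55.6 = 58.19 kΩ (source resistance + R1).
Open-circuit (no load on X): V_th = V_s · R2/(R1' + R2) = 23.0 × 68.1/(58.19 + 68.1) = 12.40 V.
With V_s suppressed (replaced by a short), R_th = R1' ‖ R2 = (58.19 × 68.1)/(58.19 + 68.1) = 31.38 kΩ.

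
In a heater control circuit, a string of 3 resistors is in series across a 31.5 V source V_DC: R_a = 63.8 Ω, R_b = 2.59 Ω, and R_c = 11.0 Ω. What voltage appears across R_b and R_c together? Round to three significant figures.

Total series resistance ΣR = 63.8 + 2.59 + 11.0 = 77.39 Ω.
R_{R_b..R_c} = 2.59 + 11.0 = 13.59 Ω.
V = V_DC · R/ΣR = 31.5 × 0.1756 = 5.532 V.

V ≈ 5.53 V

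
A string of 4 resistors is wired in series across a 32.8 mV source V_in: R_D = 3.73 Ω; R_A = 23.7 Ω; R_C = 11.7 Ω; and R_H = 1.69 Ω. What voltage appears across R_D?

V ≈ 3.00 mV

ΣR = 3.73 + 23.7 + 11.7 + 1.69 = 40.82 Ω.
V = V_in · R/ΣR = 32.8 × 0.09138 = 2.997 mV.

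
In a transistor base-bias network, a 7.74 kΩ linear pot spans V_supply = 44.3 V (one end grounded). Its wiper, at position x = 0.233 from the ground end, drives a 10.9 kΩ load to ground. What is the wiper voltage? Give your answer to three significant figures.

V_out ≈ 9.16 V

Split the track: R_lower = x·R_p = 1.803 kΩ, R_upper = (1−x)·R_p = 5.937 kΩ.
Lower segment in parallel with the load: 1.803 ‖ 10.9 = 1.547 kΩ.
Then V_out = V_supply · 1.547/(5.937 + 1.547) = 9.160 V.
(Unloaded: V_out = x·V_supply = 10.3 V.)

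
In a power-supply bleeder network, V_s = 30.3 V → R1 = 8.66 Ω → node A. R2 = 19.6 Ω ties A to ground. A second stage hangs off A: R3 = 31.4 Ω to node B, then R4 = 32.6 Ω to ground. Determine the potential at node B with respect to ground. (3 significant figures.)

V_B ≈ 9.79 V

Looking into the second stage from A: R3 + R4 = 64.00 Ω appears in parallel with R2.
Effective lower resistance at A: R2 ‖ 64.00 = 15.00 Ω.
First divider: V_A = V_s · 15.00/(8.66 + 15.00) = 19.21 V.
Then the unloaded second divider: V_B = V_A × R4/(R3+R4) = 19.21 × 0.5094 = 9.786 V.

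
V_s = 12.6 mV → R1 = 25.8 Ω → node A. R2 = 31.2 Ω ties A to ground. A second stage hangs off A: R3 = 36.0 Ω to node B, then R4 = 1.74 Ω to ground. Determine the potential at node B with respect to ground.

The second stage (R3 + R4 = 37.74 Ω) loads node A in parallel with R2.
Effective lower resistance at A: R2 ‖ 37.74 = 17.08 Ω.
V_A = 12.6 × 17.08/(25.8 + 17.08) = 5.019 mV.
Then the unloaded second divider: V_B = V_A × R4/(R3+R4) = 5.019 × 0.04610 = 0.2314 mV.

V_B ≈ 0.231 mV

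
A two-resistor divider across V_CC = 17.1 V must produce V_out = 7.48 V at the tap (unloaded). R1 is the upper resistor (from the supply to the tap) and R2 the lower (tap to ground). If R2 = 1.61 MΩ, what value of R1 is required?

R1 ≈ 2.07 MΩ

Required fraction k = V_out/V_CC = 0.4374.
Rearranging, R1 = R2·(1−k)/k = 1.61 × 1.286 = 2.071 MΩ.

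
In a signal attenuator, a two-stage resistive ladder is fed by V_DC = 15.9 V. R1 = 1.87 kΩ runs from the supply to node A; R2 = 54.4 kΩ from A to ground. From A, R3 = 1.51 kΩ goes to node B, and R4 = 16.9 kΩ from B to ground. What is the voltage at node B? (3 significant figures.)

V_B ≈ 12.8 V

Looking into the second stage from A: R3 + R4 = 18.41 kΩ appears in parallel with R2.
Effective lower resistance at A: R2 ‖ 18.41 = 13.76 kΩ.
V_A = 15.9 × 13.76/(1.87 + 13.76) = 14.00 V.
V_B = V_A × 0.9180 = 12.85 V.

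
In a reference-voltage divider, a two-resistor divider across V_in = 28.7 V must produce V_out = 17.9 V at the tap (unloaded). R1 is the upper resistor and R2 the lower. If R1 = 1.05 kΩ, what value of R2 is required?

R2 ≈ 1.74 kΩ

The divider ratio is R2/(R1+R2) = 17.9/28.7 = 0.6237.
So R2 = R1 · V_out/(V_in − V_out) = 1.05 × 17.9/(28.7 − 17.9) = 1.05 × 1.657 = 1.740 kΩ.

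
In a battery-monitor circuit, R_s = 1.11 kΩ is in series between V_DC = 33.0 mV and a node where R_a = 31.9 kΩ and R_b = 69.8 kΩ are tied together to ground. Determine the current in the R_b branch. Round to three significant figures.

Parallel bank: R_p = 1/(1/31.9 + 1/69.8) = 21.89 kΩ.
V_A = 33.0 × 21.89/23.00 = 31.41 mV.
Branch current I = V_A/R_b = 31.41/69.8 = 0.4500 µA.
(Check via current divider: I_total = 1.435 µA; share G_k/ΣG = 0.3137 → same result.)

I ≈ 0.450 µA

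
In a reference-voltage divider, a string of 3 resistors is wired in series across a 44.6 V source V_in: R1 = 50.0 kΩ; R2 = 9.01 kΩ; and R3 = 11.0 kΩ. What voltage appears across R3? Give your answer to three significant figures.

V ≈ 7.01 V

Total series resistance ΣR = 50.0 + 9.01 + 11.0 = 70.01 kΩ.
V = V_in · R/ΣR = 44.6 × 0.1571 = 7.008 V.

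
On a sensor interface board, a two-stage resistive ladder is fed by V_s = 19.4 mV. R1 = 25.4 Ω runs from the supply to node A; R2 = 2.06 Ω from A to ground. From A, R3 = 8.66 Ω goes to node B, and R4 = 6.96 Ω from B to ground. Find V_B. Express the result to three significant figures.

V_B ≈ 0.578 mV

Looking into the second stage from A: R3 + R4 = 15.62 Ω appears in parallel with R2.
R2 ‖ (R3+R4) = 1.820 Ω.
So V_A = 19.4 × 0.06686 = 1.297 mV.
V_B = V_A × 0.4456 = 0.5780 mV.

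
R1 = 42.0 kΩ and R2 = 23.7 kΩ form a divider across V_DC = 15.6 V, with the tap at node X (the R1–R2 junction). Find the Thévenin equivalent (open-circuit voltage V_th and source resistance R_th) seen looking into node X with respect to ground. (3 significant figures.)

With X open, the divider is unloaded: V_th = 15.6 × 23.7/65.70 = 5.627 V.
Looking into X with the source shorted: R_th = R1·R2/(R1+R2) = 42.00 × 23.7/65.70 = 15.15 kΩ.

V_th ≈ 5.63 V, R_th ≈ 15.2 kΩ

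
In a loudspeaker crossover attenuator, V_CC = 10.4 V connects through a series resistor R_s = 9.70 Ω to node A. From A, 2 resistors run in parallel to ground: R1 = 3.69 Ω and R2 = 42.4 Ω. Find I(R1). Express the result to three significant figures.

Combine the parallel branches: R_p = (1/3.69 + 1/42.4)⁻¹ = 3.395 Ω.
V_A by voltage divider: V_A = 10.4 × 3.395/(9.70 + 3.395) = 2.696 V.
I(R1) = V_A / R1 = 2.696/3.69 = 0.7306 A.

I ≈ 0.731 A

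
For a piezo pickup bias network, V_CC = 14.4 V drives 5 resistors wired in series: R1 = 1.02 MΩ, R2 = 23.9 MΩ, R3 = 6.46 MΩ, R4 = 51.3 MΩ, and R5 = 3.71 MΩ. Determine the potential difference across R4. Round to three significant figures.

ΣR = 1.02 + 23.9 + 6.46 + 51.3 + 3.71 = 86.39 MΩ.
V = V_CC · R/ΣR = 14.4 × 0.5938 = 8.551 V.

V ≈ 8.55 V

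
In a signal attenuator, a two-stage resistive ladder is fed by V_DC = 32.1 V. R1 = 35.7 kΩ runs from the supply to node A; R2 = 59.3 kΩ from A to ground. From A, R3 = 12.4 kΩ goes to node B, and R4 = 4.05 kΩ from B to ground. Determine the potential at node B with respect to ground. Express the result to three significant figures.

V_B ≈ 2.10 V

Node A sees R2 in parallel with the series input of stage 2, R3 + R4 = 16.45 kΩ.
R2 ‖ (R3+R4) = 12.88 kΩ.
So V_A = 32.1 × 0.2651 = 8.510 V.
Stage 2 is unloaded, so V_B = V_A · R4/(R3+R4) = 8.510 × 4.05/16.45 = 2.095 V.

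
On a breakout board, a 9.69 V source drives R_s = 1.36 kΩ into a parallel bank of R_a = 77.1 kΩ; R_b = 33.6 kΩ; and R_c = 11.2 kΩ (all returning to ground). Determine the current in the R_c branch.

Equivalent of the parallel group: R_p = 7.575 kΩ.
Node voltage V_A = V_DC · R_p/(R_s + R_p) = 9.69 × 0.8478 = 8.215 V.
I(R_c) = V_A / R_c = 8.215/11.2 = 0.7335 mA.

I ≈ 0.733 mA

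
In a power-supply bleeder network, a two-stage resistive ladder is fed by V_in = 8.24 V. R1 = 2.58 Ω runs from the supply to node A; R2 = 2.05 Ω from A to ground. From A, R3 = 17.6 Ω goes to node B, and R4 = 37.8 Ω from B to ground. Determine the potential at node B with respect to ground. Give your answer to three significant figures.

Looking into the second stage from A: R3 + R4 = 55.40 Ω appears in parallel with R2.
R2 ‖ (R3+R4) = 1.977 Ω.
First divider: V_A = V_in · 1.977/(2.58 + 1.977) = 3.575 V.
Stage 2 is unloaded, so V_B = V_A · R4/(R3+R4) = 3.575 × 37.8/55.40 = 2.439 V.

V_B ≈ 2.44 V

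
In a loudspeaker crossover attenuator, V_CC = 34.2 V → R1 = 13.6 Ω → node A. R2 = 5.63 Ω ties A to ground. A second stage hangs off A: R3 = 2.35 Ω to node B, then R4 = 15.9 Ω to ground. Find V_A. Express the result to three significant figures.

Node A sees R2 in parallel with the series input of stage 2, R3 + R4 = 18.25 Ω.
Effective lower resistance at A: R2 ‖ 18.25 = 4.303 Ω.
V_A = 34.2 × 4.303/(13.6 + 4.303) = 8.220 V.

V_A ≈ 8.22 V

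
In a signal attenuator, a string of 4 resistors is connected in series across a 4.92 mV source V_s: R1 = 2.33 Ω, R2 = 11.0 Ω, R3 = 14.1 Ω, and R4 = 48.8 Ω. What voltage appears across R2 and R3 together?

V ≈ 1.62 mV

Total series resistance ΣR = 2.33 + 11.0 + 14.1 + 48.8 = 76.23 Ω.
R_{R2..R3} = 11.0 + 14.1 = 25.10 Ω.
By the voltage-divider rule, V = 4.92 × 25.10/76.23 = 1.620 mV.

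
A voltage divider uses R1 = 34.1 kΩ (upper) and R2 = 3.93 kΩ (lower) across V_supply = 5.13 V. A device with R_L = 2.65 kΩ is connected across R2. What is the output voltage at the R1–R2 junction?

V_out ≈ 0.228 V

First combine the lower leg with the load: R2 ‖ R_L = 1.583 kΩ.
Then V_out = V_supply · R2'/(R1 + R2') = 5.13 × 1.583/35.68 = 0.2275 V.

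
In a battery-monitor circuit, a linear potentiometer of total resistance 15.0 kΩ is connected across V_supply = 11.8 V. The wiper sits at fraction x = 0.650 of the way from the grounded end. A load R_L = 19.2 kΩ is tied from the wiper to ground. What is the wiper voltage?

V_out ≈ 6.51 V

Lower segment x·R_p = 9.750 kΩ; upper segment (1−x)·R_p = 5.250 kΩ.
Lower segment in parallel with the load: 9.750 ‖ 19.2 = 6.466 kΩ.
Then V_out = V_supply · 6.466/(5.250 + 6.466) = 6.513 V.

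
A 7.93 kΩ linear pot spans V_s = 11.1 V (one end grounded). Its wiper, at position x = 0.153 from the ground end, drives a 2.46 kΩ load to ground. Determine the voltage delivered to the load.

The pot divides into 6.717 kΩ above the wiper and 1.213 kΩ below.
(x·R_p) ‖ R_L = 0.8125 kΩ.
Loaded-divider output: V_out = 11.1 × 0.1079 = 1.198 V.
(Unloaded: V_out = x·V_s = 1.70 V.)

V_out ≈ 1.20 V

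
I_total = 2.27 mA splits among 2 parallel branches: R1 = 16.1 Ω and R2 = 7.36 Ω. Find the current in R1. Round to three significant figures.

I ≈ 0.712 mA

With just two branches, the current splits inversely with resistance.
I(R1) = 2.27 × 7.36/(16.1 + 7.36) = 2.27 × 0.3137 = 0.7122 mA.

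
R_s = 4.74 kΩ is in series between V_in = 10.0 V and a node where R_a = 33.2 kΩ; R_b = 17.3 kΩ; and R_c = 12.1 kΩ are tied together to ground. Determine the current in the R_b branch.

Combine the parallel branches: R_p = (1/33.2 + 1/17.3 + 1/12.1)⁻¹ = 5.863 kΩ.
V_A = 10.0 × 5.863/10.60 = 5.529 V.
I(R_b) = V_A / R_b = 5.529/17.3 = 0.3196 mA.

I ≈ 0.320 mA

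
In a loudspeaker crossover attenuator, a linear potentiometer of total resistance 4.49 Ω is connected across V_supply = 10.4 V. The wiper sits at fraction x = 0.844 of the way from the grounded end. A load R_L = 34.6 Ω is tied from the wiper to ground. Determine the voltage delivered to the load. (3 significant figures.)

V_out ≈ 8.63 V

The pot divides into 0.7004 Ω above the wiper and 3.790 Ω below.
(x·R_p) ‖ R_L = 3.415 Ω.
V_out = 10.4 × 3.415/(0.7004 + 3.415) = 8.630 V.
(Unloaded: V_out = x·V_supply = 8.78 V.)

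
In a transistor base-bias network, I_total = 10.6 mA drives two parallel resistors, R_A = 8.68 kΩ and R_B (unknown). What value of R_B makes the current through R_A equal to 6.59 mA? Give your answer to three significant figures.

In a two-way split, I_A/I_total = R_B/(R_A + R_B).
With f = 0.6217, R_B = R_A · f/(1−f) = 8.68 × 1.643 = 14.26 kΩ.

R_B ≈ 14.3 kΩ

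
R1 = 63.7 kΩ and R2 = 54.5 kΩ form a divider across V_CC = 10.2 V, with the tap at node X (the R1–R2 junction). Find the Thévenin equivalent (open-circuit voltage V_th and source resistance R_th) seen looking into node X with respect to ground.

Open-circuit (no load on X): V_th = V_CC · R2/(R1 + R2) = 10.2 × 54.5/(63.70 + 54.5) = 4.703 V.
With V_CC suppressed (replaced by a short), R_th = R1 ‖ R2 = (63.70 × 54.5)/(63.70 + 54.5) = 29.37 kΩ.

V_th ≈ 4.70 V, R_th ≈ 29.4 kΩ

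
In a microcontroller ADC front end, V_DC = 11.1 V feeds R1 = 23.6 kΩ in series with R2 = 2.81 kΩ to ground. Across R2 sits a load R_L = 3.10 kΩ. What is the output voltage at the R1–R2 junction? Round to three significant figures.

The load sits in parallel with R2, giving an effective lower resistance R2' = R2·R_L/(R2+R_L) = 1.474 kΩ.
Then V_out = V_DC · R2'/(R1 + R2') = 11.1 × 1.474/25.07 = 0.6525 V.

V_out ≈ 0.653 V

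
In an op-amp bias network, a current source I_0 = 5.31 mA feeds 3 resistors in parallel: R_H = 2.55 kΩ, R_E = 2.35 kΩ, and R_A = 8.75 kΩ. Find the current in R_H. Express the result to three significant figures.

I ≈ 2.23 mA

Total conductance ΣG = 1/2.55 + 1/2.35 + 1/8.75 = 0.9320 (units of 1/kΩ).
R_H takes the fraction G_k/ΣG = 0.3922/0.9320 = 0.4208, so I = 5.31 × 0.4208 = 2.234 mA.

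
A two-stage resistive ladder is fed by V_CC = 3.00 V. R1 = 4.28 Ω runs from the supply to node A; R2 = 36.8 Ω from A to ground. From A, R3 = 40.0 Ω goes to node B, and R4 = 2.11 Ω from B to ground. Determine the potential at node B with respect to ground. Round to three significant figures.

Looking into the second stage from A: R3 + R4 = 42.11 Ω appears in parallel with R2.
R2 ‖ (R3+R4) = 19.64 Ω.
First divider: V_A = V_CC · 19.64/(4.28 + 19.64) = 2.463 V.
V_B = V_A × 0.05011 = 0.1234 V.

V_B ≈ 0.123 V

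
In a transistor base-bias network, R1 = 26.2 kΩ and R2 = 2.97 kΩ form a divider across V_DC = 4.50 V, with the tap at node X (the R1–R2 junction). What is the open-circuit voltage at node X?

V_th ≈ 0.458 V

Open-circuit (no load on X): V_th = V_DC · R2/(R1 + R2) = 4.50 × 2.97/(26.20 + 2.97) = 0.4582 V.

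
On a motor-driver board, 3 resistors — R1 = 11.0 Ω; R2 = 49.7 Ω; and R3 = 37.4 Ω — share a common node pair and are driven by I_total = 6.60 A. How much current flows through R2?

ΣG = 1/11.0 + 1/49.7 + 1/37.4 = 0.1378.
By the current-divider rule, I = I_total · G_k/ΣG = 6.60 × 0.1460 = 0.9639 A.

I ≈ 0.964 A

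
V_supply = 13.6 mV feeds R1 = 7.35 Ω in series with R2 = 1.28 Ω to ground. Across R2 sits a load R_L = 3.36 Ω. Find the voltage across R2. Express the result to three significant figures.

V_out ≈ 1.52 mV

R2 ‖ R_L = (1.28 × 3.36)/(1.28 + 3.36) = 0.9269 Ω.
Now apply the divider: V_out = 13.6 × 0.1120 = 1.523 mV.
(Unloaded it would be 2.02 mV; the load pulls it down.)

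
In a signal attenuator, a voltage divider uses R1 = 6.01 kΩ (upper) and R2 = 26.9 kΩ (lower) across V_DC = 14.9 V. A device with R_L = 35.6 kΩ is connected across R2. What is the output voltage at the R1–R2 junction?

R2 ‖ R_L = (26.9 × 35.6)/(26.9 + 35.6) = 15.32 kΩ.
Voltage divider with the loaded lower leg: V_out = 14.9 × 15.32/(6.01 + 15.32) = 14.9 × 0.7183 = 10.70 V.
(Unloaded it would be 12.2 V; the load pulls it down.)

V_out ≈ 10.7 V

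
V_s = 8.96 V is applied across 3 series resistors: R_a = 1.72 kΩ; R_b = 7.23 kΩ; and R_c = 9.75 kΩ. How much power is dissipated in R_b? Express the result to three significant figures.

Series current I = V_s/ΣR = 8.96/18.70 = 0.4791 mA.
P = I²R = 0.2296 × 7.23 = 1.660 mW.

P ≈ 1.66 mW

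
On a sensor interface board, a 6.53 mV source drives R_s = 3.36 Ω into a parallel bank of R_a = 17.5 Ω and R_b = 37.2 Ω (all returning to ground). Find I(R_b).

I ≈ 0.137 mA

Parallel bank: R_p = 1/(1/17.5 + 1/37.2) = 11.90 Ω.
Node voltage V_A = V_supply · R_p/(R_s + R_p) = 6.53 × 0.7798 = 5.092 mV.
Branch current I = V_A/R_b = 5.092/37.2 = 0.1369 mA.
(Check via current divider: I_total = 0.4279 mA; share G_k/ΣG = 0.3199 → same result.)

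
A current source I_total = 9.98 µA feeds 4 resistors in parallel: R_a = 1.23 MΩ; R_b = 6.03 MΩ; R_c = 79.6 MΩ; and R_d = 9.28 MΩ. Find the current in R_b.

Conductances: ΣG = 1/1.23 + 1/6.03 + 1/79.6 + 1/9.28 = 1.099 (1/MΩ).
R_b takes the fraction G_k/ΣG = 0.1658/1.099 = 0.1509, so I = 9.98 × 0.1509 = 1.506 µA.

I ≈ 1.51 µA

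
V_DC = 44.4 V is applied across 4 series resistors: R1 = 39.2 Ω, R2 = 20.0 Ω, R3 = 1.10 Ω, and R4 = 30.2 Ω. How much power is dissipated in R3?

P ≈ 0.265 W

ΣR = 90.50 Ω → I = 44.4/90.50 = 0.4906 A.
P = I²R = 0.2407 × 1.10 = 0.2648 W.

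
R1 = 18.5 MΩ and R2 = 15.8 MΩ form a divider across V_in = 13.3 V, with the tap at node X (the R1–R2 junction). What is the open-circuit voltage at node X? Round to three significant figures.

V_th ≈ 6.13 V

V_th is the unloaded tap voltage: V_in · R2/(R1+R2) = 13.3 × 0.4606 = 6.127 V.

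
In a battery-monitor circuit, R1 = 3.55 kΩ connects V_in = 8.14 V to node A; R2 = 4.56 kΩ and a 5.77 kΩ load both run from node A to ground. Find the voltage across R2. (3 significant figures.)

V_out ≈ 3.40 V

First combine the lower leg with the load: R2 ‖ R_L = 2.547 kΩ.
Voltage divider with the loaded lower leg: V_out = 8.14 × 2.547/(3.55 + 2.547) = 8.14 × 0.4178 = 3.401 V.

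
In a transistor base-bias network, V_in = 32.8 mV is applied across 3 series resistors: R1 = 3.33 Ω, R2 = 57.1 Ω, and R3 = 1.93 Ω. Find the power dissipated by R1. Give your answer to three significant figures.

Series current I = V_in/ΣR = 32.8/62.36 = 0.5260 mA.
P(R1) = I²·R1 = (0.5260)² × 3.33 = 0.9213 µW.

P ≈ 0.921 µW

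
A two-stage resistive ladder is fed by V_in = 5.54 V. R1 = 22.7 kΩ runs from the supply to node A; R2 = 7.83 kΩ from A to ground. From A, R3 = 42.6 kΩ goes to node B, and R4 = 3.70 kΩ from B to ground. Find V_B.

V_B ≈ 0.101 V

The second stage (R3 + R4 = 46.30 kΩ) loads node A in parallel with R2.
Effective lower resistance at A: R2 ‖ 46.30 = 6.697 kΩ.
So V_A = 5.54 × 0.2278 = 1.262 V.
Stage 2 is unloaded, so V_B = V_A · R4/(R3+R4) = 1.262 × 3.70/46.30 = 0.1009 V.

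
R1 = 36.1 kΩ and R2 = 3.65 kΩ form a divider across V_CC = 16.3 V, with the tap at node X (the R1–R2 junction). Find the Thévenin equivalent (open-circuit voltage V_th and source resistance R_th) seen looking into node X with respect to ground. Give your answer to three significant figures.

V_th ≈ 1.50 V, R_th ≈ 3.31 kΩ

V_th is the unloaded tap voltage: V_CC · R2/(R1+R2) = 16.3 × 0.09182 = 1.497 V.
Zeroing V_CC shorts the top of R1 to ground, so R_th = R1 ‖ R2 = 3.315 kΩ.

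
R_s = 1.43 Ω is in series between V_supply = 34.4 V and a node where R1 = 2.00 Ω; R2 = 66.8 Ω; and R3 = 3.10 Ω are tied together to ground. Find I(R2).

Combine the parallel branches: R_p = (1/2.00 + 1/66.8 + 1/3.10)⁻¹ = 1.194 Ω.
V_A = 34.4 × 1.194/2.624 = 15.65 V.
Branch current I = V_A/R2 = 15.65/66.8 = 0.2343 A.
(Check via current divider: I_total = 13.11 A; share G_k/ΣG = 0.01787 → same result.)

I ≈ 0.234 A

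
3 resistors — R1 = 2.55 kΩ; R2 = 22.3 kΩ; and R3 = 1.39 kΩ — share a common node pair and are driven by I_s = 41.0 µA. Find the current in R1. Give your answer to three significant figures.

I ≈ 13.9 µA

ΣG = 1/2.55 + 1/22.3 + 1/1.39 = 1.156.
Current divider: I(R1) = I_s · G_k/ΣG = 41.0 × (0.3922/1.156) = 41.0 × 0.3391 = 13.90 µA.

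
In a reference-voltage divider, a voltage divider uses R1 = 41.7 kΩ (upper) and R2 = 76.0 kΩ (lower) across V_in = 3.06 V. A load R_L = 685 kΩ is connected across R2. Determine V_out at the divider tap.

R2 ‖ R_L = (76.0 × 685)/(76.0 + 685) = 68.41 kΩ.
Voltage divider with the loaded lower leg: V_out = 3.06 × 68.41/(41.7 + 68.41) = 3.06 × 0.6213 = 1.901 V.

V_out ≈ 1.90 V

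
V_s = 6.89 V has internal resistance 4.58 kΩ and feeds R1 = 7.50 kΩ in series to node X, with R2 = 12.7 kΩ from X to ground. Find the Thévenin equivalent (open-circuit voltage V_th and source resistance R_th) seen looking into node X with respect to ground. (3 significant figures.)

V_th ≈ 3.53 V, R_th ≈ 6.19 kΩ

R1' = 4.58 + 7.50 = 12.08 kΩ (source resistance + R1).
Open-circuit (no load on X): V_th = V_s · R2/(R1' + R2) = 6.89 × 12.7/(12.08 + 12.7) = 3.531 V.
Zeroing V_s shorts the top of R1' to ground, so R_th = R1' ‖ R2 = 6.191 kΩ.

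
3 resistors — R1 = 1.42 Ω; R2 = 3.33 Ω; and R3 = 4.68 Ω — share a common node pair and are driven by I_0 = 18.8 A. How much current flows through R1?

Conductances: ΣG = 1/1.42 + 1/3.33 + 1/4.68 = 1.218 (1/Ω).
By the current-divider rule, I = I_0 · G_k/ΣG = 18.8 × 0.5781 = 10.87 A.

I ≈ 10.9 A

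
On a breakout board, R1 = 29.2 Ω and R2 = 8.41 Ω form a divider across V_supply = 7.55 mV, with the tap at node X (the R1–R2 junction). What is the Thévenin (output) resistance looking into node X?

Looking into X with the source shorted: R_th = R1·R2/(R1+R2) = 29.20 × 8.41/37.61 = 6.529 Ω.

R_th ≈ 6.53 Ω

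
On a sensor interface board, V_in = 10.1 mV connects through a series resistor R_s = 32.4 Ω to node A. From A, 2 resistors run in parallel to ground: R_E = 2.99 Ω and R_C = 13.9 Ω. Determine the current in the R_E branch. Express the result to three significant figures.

Combine the parallel branches: R_p = (1/2.99 + 1/13.9)⁻¹ = 2.461 Ω.
V_A = 10.1 × 2.461/34.86 = 0.7129 mV.
Branch current I = V_A/R_E = 0.7129/2.99 = 0.2384 mA.

I ≈ 0.238 mA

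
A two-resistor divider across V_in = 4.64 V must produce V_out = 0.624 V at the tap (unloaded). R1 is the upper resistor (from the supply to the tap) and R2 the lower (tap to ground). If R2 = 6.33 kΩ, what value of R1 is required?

R1 ≈ 40.7 kΩ

The divider ratio is R2/(R1+R2) = 0.624/4.64 = 0.1345.
R1 = R2·(1/k − 1) = 6.33 × 6.436 = 40.74 kΩ.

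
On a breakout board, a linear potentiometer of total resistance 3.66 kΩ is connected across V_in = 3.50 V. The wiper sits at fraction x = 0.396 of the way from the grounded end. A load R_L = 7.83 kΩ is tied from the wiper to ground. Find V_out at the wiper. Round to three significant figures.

V_out ≈ 1.25 V

Lower segment x·R_p = 1.449 kΩ; upper segment (1−x)·R_p = 2.211 kΩ.
Lower segment in parallel with the load: 1.449 ‖ 7.83 = 1.223 kΩ.
V_out = 3.50 × 1.223/(2.211 + 1.223) = 1.247 V.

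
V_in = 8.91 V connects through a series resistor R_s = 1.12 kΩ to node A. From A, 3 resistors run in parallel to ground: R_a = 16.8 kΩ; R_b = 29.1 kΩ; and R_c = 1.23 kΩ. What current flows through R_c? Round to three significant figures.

I ≈ 3.59 mA

Equivalent of the parallel group: R_p = 1.103 kΩ.
V_A by voltage divider: V_A = 8.91 × 1.103/(1.12 + 1.103) = 4.420 V.
I(R_c) = V_A / R_c = 4.420/1.23 = 3.594 mA.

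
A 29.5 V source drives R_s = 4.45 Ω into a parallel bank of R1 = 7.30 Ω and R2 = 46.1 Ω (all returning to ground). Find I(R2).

Equivalent of the parallel group: R_p = 6.302 Ω.
V_A = 29.5 × 6.302/10.75 = 17.29 V.
Branch current I = V_A/R2 = 17.29/46.1 = 0.3751 A.
(Check via current divider: I_total = 2.744 A; share G_k/ΣG = 0.1367 → same result.)

I ≈ 0.375 A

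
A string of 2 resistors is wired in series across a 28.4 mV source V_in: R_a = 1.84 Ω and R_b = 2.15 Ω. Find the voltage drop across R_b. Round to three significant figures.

V ≈ 15.3 mV

Total series resistance ΣR = 1.84 + 2.15 = 3.990 Ω.
V = V_in · R/ΣR = 28.4 × 0.5388 = 15.30 mV.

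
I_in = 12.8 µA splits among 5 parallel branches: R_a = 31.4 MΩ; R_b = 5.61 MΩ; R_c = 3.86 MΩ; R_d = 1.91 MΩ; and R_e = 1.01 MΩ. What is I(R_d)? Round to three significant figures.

ΣG = 1/31.4 + 1/5.61 + 1/3.86 + 1/1.91 + 1/1.01 = 1.983.
R_d takes the fraction G_k/ΣG = 0.5236/1.983 = 0.2640, so I = 12.8 × 0.2640 = 3.380 µA.

I ≈ 3.38 µA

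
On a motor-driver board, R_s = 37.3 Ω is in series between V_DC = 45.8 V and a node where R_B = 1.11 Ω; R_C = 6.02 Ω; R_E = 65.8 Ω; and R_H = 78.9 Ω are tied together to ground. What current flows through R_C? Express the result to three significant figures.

I ≈ 0.182 A

Combine the parallel branches: R_p = (1/1.11 + 1/6.02 + 1/65.8 + 1/78.9)⁻¹ = 0.9133 Ω.
V_A by voltage divider: V_A = 45.8 × 0.9133/(37.3 + 0.9133) = 1.095 V.
Branch current I = V_A/R_C = 1.095/6.02 = 0.1818 A.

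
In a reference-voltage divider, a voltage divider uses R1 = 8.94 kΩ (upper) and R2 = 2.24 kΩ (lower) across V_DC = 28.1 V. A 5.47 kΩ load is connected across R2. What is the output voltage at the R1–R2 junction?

R2 ‖ R_L = (2.24 × 5.47)/(2.24 + 5.47) = 1.589 kΩ.
Now apply the divider: V_out = 28.1 × 0.1509 = 4.241 V.

V_out ≈ 4.24 V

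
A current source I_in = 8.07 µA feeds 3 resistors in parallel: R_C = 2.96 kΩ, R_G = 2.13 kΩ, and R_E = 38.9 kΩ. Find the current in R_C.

I ≈ 3.27 µA

Total conductance ΣG = 1/2.96 + 1/2.13 + 1/38.9 = 0.8330 (units of 1/kΩ).
By the current-divider rule, I = I_in · G_k/ΣG = 8.07 × 0.4056 = 3.273 µA.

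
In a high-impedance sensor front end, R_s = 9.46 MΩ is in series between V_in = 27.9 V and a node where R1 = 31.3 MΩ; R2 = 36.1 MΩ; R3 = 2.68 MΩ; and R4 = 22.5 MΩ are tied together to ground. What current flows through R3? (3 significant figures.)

I ≈ 1.89 µA

Combine the parallel branches: R_p = (1/31.3 + 1/36.1 + 1/2.68 + 1/22.5)⁻¹ = 2.095 MΩ.
Node voltage V_A = V_in · R_p/(R_s + R_p) = 27.9 × 0.1813 = 5.059 V.
I(R3) = V_A / R3 = 5.059/2.68 = 1.888 µA.
(Equivalently: I_total = 2.414 µA, then current-divider fraction G_k/ΣG = 0.7819.)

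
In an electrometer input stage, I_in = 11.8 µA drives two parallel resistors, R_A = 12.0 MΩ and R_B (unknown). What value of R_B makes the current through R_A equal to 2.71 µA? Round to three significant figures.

R_B ≈ 3.58 MΩ

The fraction through R_A equals R_B/(R_A+R_B).
2.71/11.8 = R_B/(R_A + R_B) → R_B = R_A · (0.2297)/(1 − 0.2297) = 12.0 × 0.2981 = 3.578 MΩ.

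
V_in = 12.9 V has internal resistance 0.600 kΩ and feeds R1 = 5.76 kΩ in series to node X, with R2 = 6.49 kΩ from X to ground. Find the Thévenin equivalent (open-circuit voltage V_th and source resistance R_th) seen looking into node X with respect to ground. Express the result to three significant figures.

R1' = 0.600 + 5.76 = 6.360 kΩ (source resistance + R1).
Open-circuit (no load on X): V_th = V_in · R2/(R1' + R2) = 12.9 × 6.49/(6.360 + 6.49) = 6.515 V.
Looking into X with the source shorted: R_th = R1'·R2/(R1'+R2) = 6.360 × 6.49/12.85 = 3.212 kΩ.

V_th ≈ 6.52 V, R_th ≈ 3.21 kΩ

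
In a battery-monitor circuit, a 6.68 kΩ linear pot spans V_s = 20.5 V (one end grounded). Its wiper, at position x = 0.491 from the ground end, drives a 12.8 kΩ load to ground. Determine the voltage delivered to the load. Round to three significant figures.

V_out ≈ 8.90 V

The pot divides into 3.400 kΩ above the wiper and 3.280 kΩ below.
(x·R_p) ‖ R_L = 2.611 kΩ.
V_out = 20.5 × 2.611/(3.400 + 2.611) = 8.904 V.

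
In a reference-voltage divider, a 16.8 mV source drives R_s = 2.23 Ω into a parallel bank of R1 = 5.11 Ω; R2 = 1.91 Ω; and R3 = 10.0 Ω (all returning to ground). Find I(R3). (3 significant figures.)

I ≈ 0.594 mA

Combine the parallel branches: R_p = (1/5.11 + 1/1.91 + 1/10.0)⁻¹ = 1.221 Ω.
V_A = 16.8 × 1.221/3.451 = 5.943 mV.
I(R3) = V_A / R3 = 5.943/10.0 = 0.5943 mA.
(Check via current divider: I_total = 4.869 mA; share G_k/ΣG = 0.1221 → same result.)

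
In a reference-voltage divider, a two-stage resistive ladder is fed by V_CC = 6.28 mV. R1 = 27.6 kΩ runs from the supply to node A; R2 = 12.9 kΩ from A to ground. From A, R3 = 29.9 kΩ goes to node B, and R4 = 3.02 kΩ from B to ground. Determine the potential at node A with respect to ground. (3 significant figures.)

V_A ≈ 1.58 mV

The second stage (R3 + R4 = 32.92 kΩ) loads node A in parallel with R2.
Effective lower resistance at A: R2 ‖ 32.92 = 9.268 kΩ.
First divider: V_A = V_CC · 9.268/(27.6 + 9.268) = 1.579 mV.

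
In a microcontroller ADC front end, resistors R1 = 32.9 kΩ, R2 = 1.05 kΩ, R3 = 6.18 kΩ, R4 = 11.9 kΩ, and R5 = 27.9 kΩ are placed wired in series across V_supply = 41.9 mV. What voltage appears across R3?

V ≈ 3.24 mV

Total series resistance ΣR = 32.9 + 1.05 + 6.18 + 11.9 + 27.9 = 79.93 kΩ.
Voltage divider: V = V_supply · (6.180 / 79.93) = 41.9 × 0.07732 = 3.240 mV.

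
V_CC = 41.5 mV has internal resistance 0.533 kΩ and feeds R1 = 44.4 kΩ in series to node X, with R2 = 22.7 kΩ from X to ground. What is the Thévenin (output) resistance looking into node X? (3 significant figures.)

R1' = 0.533 + 44.4 = 44.93 kΩ (source resistance + R1).
Looking into X with the source shorted: R_th = R1'·R2/(R1'+R2) = 44.93 × 22.7/67.63 = 15.08 kΩ.

R_th ≈ 15.1 kΩ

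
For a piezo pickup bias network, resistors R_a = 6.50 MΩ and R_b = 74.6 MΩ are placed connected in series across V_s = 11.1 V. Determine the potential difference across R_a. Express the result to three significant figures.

V ≈ 0.890 V

Series total: ΣR = 6.50 + 74.6 = 81.10 MΩ.
By the voltage-divider rule, V = 11.1 × 6.500/81.10 = 0.8896 V.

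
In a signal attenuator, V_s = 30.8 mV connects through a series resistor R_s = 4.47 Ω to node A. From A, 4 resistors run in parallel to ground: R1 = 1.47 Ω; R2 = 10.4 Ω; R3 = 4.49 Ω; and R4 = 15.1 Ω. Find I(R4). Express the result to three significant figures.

I ≈ 0.354 mA

Combine the parallel branches: R_p = (1/1.47 + 1/10.4 + 1/4.49 + 1/15.1)⁻¹ = 0.9386 Ω.
Node voltage V_A = V_s · R_p/(R_s + R_p) = 30.8 × 0.1735 = 5.345 mV.
Branch current I = V_A/R4 = 5.345/15.1 = 0.3540 mA.
(Check via current divider: I_total = 5.695 mA; share G_k/ΣG = 0.06216 → same result.)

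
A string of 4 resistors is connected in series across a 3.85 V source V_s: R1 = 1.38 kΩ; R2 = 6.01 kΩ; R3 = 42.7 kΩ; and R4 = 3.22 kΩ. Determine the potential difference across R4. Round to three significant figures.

ΣR = 1.38 + 6.01 + 42.7 + 3.22 = 53.31 kΩ.
By the voltage-divider rule, V = 3.85 × 3.220/53.31 = 0.2325 V.

V ≈ 0.233 V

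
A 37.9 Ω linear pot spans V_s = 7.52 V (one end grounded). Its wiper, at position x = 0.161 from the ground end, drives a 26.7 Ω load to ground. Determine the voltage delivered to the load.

V_out ≈ 1.02 V

Lower segment x·R_p = 6.102 Ω; upper segment (1−x)·R_p = 31.80 Ω.
Lower segment in parallel with the load: 6.102 ‖ 26.7 = 4.967 Ω.
Then V_out = V_s · 4.967/(31.80 + 4.967) = 1.016 V.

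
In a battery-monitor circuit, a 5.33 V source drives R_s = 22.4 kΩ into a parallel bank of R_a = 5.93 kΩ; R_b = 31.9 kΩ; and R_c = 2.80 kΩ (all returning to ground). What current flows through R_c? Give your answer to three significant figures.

Combine the parallel branches: R_p = (1/5.93 + 1/31.9 + 1/2.80)⁻¹ = 1.795 kΩ.
V_A by voltage divider: V_A = 5.33 × 1.795/(22.4 + 1.795) = 0.3954 V.
I(R_c) = V_A / R_c = 0.3954/2.80 = 0.1412 mA.

I ≈ 0.141 mA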